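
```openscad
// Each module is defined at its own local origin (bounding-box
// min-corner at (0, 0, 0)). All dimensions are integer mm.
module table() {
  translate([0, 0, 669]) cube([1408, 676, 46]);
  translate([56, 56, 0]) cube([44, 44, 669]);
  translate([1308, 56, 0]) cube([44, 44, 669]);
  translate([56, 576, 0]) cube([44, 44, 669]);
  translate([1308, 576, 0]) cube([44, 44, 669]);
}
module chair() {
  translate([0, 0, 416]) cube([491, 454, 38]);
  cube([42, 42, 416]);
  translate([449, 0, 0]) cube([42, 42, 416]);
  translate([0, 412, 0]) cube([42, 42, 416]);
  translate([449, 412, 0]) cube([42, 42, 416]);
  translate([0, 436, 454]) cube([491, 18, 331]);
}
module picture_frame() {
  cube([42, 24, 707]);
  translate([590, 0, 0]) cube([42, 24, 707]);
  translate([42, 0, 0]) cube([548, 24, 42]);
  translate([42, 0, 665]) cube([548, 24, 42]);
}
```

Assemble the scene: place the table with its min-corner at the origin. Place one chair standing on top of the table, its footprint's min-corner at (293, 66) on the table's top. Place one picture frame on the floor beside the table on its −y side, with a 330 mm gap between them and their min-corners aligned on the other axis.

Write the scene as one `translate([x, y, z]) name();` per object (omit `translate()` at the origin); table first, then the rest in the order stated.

table();
translate([293, 66, 715]) chair();
translate([0, -354, 0]) picture_frame();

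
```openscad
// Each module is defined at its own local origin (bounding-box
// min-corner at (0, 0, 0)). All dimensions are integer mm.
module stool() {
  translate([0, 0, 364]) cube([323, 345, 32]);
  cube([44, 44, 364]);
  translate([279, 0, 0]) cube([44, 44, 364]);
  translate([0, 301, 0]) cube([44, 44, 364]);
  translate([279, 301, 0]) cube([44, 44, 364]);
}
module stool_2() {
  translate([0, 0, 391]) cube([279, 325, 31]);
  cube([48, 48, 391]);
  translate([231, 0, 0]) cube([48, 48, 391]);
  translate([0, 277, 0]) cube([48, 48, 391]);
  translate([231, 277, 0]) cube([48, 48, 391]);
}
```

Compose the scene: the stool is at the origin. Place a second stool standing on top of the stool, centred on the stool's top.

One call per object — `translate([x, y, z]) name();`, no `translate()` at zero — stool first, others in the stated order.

stool();
translate([22, 10, 396]) stool_2();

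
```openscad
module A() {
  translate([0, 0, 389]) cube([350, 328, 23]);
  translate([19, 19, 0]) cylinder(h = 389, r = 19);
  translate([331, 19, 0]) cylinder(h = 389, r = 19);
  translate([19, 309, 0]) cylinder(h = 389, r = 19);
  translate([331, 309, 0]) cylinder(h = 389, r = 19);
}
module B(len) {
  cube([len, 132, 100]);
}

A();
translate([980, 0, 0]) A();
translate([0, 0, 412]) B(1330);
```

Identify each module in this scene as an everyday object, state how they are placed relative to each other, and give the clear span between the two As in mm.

A is a stool. B is a beam. A beam spans the tops of two stools. The clear span between the two stools is 630 mm.

Second stool starts at x = 980; first ends at x = 350; clear span = 980 − 350 = 630 mm.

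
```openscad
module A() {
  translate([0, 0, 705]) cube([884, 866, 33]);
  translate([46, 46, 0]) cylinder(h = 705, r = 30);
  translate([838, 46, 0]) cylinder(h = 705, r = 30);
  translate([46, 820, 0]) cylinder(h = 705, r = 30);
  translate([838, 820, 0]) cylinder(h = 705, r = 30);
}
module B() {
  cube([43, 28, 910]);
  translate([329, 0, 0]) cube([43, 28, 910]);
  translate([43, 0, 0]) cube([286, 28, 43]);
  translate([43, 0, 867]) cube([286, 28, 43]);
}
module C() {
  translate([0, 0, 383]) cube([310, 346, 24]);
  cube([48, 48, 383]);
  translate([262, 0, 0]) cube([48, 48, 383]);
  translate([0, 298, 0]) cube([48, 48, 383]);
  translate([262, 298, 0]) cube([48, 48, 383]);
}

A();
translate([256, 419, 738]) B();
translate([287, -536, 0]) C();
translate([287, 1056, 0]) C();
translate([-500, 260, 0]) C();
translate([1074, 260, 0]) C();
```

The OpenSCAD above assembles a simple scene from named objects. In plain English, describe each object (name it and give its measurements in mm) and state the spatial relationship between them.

A is a table: top 884 mm (x) × 866 mm (y), 33 mm thick, upper face at z = 738 mm, on four round legs of 60 mm diameter, each leg's bounding box inset 16 mm from the nearest pair of top edges, running from z = 0 to the bottom of the top.

B is a picture frame with a 286×824 mm rectangular opening (x by z) and a uniform 43 mm border on every side. Frame depth is 28 mm along y. It is built from two vertical stiles running the full outside height and two horizontal rails spanning the gap between the stiles.

C is a four-legged stool. The seat is 310×346 mm, 24 mm thick, top at z = 407 mm. It stands on four square legs, each 48×48 mm in cross-section, from z = 0 to the seat underside, each flush with a corner of the seat.

The picture frame is on top of the table, centred. Four stools sit around the table at the −y, +y, −x, +x sides.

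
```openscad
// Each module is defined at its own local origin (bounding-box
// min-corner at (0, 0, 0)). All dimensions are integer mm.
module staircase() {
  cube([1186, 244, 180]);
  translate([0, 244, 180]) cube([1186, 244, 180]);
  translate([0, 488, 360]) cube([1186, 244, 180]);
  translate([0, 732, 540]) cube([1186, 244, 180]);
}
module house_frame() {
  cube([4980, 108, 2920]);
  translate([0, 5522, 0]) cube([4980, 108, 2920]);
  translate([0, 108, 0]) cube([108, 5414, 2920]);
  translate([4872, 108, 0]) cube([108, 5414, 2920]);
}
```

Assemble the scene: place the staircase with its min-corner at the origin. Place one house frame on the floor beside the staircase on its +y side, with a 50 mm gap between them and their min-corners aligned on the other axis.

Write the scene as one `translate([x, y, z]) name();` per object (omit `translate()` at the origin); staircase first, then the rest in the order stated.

staircase();
translate([0, 1026, 0]) house_frame();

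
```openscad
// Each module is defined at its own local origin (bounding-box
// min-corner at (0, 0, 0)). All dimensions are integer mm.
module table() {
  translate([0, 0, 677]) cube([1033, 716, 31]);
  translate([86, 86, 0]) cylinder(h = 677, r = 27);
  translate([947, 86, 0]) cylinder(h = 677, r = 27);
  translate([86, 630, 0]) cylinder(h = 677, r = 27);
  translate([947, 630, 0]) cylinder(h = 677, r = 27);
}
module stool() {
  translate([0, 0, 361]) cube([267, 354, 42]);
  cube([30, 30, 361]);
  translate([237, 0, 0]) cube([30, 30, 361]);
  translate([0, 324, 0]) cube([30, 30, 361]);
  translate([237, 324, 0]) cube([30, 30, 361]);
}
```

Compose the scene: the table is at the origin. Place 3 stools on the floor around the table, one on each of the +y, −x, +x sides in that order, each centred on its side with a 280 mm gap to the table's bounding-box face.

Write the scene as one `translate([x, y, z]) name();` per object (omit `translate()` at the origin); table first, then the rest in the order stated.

table();
translate([383, 996, 0]) stool();
translate([-547, 181, 0]) stool();
translate([1313, 181, 0]) stool();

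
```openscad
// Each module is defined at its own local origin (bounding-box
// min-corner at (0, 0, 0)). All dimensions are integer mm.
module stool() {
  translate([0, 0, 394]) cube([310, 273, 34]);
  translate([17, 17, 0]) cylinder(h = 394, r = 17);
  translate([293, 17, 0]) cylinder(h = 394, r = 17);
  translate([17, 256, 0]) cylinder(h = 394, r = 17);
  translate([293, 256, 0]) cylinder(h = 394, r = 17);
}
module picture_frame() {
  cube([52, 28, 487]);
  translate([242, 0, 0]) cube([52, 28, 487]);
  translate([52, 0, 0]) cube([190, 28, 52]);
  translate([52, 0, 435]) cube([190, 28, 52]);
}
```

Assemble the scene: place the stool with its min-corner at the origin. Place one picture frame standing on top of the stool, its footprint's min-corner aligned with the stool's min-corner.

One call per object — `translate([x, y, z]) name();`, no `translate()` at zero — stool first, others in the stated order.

stool();
translate([0, 0, 428]) picture_frame();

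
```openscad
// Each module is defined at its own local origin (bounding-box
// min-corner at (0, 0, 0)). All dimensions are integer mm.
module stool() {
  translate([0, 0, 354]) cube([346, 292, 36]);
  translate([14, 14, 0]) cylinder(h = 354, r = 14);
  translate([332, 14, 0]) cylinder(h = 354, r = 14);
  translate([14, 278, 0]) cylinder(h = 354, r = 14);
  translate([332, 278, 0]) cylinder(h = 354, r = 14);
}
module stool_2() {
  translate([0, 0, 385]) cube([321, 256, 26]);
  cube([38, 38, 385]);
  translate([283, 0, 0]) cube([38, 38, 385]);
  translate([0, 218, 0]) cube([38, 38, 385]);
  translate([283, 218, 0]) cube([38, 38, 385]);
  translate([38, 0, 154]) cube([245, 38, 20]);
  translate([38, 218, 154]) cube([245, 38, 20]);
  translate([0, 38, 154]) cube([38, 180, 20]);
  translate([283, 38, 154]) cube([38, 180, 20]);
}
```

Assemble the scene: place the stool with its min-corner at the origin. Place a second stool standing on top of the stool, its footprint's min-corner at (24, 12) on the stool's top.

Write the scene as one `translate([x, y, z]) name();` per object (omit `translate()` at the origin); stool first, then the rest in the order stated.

stool();
translate([24, 12, 390]) stool_2();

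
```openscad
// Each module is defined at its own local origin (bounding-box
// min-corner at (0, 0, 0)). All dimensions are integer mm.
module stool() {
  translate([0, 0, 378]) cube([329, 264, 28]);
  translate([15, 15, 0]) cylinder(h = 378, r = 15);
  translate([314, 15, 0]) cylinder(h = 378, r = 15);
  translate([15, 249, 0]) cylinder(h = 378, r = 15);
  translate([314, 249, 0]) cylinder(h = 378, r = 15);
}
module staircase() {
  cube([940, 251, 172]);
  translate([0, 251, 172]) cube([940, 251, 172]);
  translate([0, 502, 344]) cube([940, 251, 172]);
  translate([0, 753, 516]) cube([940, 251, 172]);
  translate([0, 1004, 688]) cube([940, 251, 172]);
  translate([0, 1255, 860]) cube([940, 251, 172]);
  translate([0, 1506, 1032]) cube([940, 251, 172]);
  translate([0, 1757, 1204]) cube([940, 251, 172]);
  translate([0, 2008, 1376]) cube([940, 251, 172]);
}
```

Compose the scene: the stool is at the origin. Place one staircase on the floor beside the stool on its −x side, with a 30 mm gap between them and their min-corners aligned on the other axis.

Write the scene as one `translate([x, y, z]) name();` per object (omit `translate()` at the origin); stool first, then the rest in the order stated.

stool();
translate([-970, 0, 0]) staircase();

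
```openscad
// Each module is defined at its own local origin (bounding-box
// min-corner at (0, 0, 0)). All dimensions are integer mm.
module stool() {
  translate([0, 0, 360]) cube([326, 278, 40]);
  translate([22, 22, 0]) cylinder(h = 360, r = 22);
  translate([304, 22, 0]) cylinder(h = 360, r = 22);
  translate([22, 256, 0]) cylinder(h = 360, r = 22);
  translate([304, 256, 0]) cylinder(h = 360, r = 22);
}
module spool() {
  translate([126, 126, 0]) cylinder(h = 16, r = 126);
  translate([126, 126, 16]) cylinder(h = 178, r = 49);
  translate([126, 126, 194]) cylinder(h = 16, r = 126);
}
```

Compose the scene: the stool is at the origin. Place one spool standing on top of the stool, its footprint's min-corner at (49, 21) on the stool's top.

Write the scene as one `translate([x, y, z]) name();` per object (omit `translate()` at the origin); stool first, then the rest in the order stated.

stool();
translate([49, 21, 400]) spool();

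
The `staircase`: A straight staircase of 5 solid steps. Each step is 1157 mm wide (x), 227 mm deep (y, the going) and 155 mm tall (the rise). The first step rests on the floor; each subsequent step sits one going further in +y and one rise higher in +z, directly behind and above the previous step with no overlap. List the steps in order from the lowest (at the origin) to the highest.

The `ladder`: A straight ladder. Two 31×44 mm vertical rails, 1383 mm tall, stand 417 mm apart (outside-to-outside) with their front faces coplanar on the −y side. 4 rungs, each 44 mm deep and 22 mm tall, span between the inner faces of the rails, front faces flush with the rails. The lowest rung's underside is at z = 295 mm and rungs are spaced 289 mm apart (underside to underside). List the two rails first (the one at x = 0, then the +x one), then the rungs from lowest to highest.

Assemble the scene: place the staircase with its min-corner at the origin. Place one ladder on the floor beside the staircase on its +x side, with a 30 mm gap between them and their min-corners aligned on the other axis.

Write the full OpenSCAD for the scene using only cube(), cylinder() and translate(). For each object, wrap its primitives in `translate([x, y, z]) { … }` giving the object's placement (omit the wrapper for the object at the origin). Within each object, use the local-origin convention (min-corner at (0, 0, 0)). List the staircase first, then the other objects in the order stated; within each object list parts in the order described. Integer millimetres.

cube([1157, 227, 155]);
translate([0, 227, 155]) cube([1157, 227, 155]);
translate([0, 454, 310]) cube([1157, 227, 155]);
translate([0, 681, 465]) cube([1157, 227, 155]);
translate([0, 908, 620]) cube([1157, 227, 155]);
translate([1187, 0, 0]) {
  cube([31, 44, 1383]);
  translate([386, 0, 0]) cube([31, 44, 1383]);
  translate([31, 0, 295]) cube([355, 44, 22]);
  translate([31, 0, 584]) cube([355, 44, 22]);
  translate([31, 0, 873]) cube([355, 44, 22]);
  translate([31, 0, 1162]) cube([355, 44, 22]);
}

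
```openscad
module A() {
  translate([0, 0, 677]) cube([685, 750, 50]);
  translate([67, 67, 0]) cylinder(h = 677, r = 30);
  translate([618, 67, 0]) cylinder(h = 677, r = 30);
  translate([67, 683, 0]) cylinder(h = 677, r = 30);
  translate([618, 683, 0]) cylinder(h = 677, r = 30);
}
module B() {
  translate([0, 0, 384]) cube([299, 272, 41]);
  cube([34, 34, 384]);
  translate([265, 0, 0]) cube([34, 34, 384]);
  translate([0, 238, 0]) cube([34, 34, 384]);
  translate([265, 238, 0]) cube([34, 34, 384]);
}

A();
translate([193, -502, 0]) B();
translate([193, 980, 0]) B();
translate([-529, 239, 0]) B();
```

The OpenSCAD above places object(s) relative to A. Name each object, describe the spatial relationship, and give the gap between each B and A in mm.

A is a table. B is a stool. Three stools sit around the table at the −y, +y, −x sides. The gap between each stool and the table is 230 mm.

Each stool's nearest face is 230 mm from the table's bounding box.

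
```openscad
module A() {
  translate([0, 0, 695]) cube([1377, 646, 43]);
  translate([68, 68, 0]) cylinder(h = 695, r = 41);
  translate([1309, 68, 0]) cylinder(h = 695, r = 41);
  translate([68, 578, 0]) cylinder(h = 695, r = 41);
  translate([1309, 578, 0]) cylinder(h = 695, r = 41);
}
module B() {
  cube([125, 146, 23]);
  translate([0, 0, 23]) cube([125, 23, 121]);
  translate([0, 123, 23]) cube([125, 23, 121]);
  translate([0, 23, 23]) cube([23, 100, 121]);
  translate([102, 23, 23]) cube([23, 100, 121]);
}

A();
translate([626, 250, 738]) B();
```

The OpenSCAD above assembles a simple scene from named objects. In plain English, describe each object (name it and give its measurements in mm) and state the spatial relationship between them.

A is a table: top 1377 mm (x) × 646 mm (y), 43 mm thick, upper face at z = 738 mm, on four round legs of 82 mm diameter, each leg's bounding box inset 27 mm from the nearest pair of top edges, running from z = 0 to the bottom of the top.

B is an open-topped rectangular box: outside dimensions 125×146×144 mm, with a uniform wall and base thickness of 23 mm. The base is a full 125×146 slab on the floor; four walls sit on top of the base. The front and back walls (the −y and +y sides) span the full width; the two side walls fit between them.

The open box is on top of the table, centred.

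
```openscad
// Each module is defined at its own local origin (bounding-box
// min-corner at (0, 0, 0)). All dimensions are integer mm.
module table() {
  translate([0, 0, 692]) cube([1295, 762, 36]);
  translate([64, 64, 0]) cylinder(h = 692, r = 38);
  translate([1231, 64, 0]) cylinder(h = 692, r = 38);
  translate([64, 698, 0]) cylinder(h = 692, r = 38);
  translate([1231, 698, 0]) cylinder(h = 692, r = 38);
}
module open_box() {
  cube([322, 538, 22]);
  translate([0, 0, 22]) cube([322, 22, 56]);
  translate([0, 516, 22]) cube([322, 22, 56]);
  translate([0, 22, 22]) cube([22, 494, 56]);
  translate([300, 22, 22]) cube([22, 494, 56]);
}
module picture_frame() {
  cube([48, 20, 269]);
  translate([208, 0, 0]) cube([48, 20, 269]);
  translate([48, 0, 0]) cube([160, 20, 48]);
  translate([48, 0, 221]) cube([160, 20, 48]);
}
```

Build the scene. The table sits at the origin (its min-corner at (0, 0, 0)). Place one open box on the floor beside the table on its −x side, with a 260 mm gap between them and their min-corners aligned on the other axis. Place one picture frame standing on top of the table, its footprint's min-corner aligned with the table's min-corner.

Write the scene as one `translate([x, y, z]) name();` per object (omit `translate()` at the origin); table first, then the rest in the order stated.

table();
translate([-582, 0, 0]) open_box();
translate([0, 0, 728]) picture_frame();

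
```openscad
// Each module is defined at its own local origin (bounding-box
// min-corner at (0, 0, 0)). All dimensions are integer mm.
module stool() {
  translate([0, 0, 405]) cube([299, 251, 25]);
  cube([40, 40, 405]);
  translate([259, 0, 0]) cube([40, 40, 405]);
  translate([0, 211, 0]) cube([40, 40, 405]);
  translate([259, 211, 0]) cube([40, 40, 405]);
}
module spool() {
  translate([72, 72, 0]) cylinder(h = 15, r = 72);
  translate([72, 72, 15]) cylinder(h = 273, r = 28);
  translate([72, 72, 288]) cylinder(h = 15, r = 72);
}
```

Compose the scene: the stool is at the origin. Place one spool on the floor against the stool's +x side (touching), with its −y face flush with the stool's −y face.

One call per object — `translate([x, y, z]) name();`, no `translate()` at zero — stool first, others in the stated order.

stool();
translate([299, 0, 0]) spool();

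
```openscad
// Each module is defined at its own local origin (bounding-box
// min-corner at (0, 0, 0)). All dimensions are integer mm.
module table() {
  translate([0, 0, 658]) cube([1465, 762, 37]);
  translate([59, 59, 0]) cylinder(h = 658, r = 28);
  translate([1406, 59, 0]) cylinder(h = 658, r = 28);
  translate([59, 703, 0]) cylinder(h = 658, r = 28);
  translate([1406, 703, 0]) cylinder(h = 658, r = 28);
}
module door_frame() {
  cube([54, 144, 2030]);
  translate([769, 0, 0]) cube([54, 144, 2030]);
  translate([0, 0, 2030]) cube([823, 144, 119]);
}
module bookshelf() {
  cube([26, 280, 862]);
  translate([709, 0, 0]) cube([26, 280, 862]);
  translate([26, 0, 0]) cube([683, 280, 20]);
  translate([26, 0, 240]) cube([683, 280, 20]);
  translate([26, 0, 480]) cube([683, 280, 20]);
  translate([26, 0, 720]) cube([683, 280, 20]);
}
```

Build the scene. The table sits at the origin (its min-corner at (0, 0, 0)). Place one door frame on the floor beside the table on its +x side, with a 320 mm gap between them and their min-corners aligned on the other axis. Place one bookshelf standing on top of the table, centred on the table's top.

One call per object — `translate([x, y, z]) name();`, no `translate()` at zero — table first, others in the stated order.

table();
translate([1785, 0, 0]) door_frame();
translate([365, 241, 695]) bookshelf();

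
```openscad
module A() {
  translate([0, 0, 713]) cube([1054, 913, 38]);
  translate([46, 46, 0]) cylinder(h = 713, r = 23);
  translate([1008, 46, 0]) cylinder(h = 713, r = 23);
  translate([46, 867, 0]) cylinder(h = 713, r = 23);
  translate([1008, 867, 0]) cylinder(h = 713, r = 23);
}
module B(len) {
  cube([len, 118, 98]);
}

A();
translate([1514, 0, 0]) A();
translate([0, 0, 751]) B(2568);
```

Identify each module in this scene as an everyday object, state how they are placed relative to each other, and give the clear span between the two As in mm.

Second table starts at x = 1514; first ends at x = 1054; clear span = 1514 − 1054 = 460 mm.

A is a table. B is a beam. A beam spans the tops of two tables. The clear span between the two tables is 460 mm.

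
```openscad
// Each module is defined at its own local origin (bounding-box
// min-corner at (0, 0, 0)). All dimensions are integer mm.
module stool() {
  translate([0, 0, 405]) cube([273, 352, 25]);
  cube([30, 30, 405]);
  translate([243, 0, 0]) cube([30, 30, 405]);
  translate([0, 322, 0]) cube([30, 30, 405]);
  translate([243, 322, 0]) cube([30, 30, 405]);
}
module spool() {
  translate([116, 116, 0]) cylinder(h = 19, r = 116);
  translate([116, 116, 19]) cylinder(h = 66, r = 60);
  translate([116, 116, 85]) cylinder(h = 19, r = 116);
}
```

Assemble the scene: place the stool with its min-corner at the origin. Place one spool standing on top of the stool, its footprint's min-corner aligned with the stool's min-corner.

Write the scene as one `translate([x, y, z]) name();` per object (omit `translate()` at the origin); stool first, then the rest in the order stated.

stool();
translate([0, 0, 430]) spool();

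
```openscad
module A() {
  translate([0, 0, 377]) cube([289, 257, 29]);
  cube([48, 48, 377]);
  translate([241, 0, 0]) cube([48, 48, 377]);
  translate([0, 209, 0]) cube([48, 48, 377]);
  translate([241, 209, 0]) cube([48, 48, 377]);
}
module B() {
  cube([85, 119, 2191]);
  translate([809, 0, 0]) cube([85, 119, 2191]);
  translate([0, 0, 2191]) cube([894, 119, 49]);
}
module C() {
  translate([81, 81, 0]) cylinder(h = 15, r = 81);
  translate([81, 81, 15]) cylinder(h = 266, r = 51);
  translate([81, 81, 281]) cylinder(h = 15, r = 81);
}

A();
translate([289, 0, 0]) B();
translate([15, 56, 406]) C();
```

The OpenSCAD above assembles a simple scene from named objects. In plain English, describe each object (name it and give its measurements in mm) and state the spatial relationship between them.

A is a four-legged stool. The seat is a 289×257×29 mm slab whose top surface is at z = 406 mm; four square legs, each 48×48 mm in cross-section, run from the floor (z = 0) to the underside of the seat, each flush with a corner of the seat.

B is a door frame. The clear opening is 724 mm wide and 2191 mm high. Two 85 mm wide jambs, 119 mm deep, stand either side of the opening from the floor to the top of the opening. A 49 mm thick head sits across the top of both jambs, spanning the full outside width of the frame.

C is a spool: two coaxial disc flanges of radius 81 mm and thickness 15 mm, joined by a core cylinder of radius 51 mm and height 266 mm. The lower flange rests on z = 0 and the three cylinders share a vertical axis.

The door frame is against the stool's +x side, with their −y faces flush. The spool is on top of the stool.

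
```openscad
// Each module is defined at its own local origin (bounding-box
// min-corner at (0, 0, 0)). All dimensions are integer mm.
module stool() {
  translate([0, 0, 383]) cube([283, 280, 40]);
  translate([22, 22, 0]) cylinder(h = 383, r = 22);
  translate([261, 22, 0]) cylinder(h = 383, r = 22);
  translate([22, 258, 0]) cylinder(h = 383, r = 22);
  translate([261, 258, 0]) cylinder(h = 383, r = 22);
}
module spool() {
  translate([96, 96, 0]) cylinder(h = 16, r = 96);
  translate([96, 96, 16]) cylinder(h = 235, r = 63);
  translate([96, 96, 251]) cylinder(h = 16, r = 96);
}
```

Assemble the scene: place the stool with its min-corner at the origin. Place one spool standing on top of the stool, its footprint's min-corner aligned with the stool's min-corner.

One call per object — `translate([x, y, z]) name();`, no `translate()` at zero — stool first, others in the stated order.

stool();
translate([0, 0, 423]) spool();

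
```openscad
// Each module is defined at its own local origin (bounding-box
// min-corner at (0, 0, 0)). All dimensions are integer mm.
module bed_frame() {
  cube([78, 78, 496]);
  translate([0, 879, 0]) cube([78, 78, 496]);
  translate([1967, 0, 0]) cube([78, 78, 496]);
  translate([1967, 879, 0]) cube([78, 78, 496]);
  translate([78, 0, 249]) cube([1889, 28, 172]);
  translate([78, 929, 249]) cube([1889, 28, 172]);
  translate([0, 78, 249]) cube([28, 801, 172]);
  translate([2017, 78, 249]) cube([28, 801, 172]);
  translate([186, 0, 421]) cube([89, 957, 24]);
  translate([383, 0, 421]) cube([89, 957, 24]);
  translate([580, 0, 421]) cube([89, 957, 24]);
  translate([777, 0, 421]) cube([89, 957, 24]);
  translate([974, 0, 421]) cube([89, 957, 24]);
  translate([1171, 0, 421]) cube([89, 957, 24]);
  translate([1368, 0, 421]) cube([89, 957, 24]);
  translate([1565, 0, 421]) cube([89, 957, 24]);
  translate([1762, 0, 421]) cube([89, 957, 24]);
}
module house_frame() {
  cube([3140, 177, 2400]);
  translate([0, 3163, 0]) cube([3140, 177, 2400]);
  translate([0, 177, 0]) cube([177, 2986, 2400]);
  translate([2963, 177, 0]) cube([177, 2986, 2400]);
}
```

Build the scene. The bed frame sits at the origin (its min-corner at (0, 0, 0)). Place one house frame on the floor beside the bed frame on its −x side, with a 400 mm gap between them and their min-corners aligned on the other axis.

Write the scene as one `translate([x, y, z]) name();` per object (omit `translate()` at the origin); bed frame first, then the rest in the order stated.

bed_frame();
translate([-3540, 0, 0]) house_frame();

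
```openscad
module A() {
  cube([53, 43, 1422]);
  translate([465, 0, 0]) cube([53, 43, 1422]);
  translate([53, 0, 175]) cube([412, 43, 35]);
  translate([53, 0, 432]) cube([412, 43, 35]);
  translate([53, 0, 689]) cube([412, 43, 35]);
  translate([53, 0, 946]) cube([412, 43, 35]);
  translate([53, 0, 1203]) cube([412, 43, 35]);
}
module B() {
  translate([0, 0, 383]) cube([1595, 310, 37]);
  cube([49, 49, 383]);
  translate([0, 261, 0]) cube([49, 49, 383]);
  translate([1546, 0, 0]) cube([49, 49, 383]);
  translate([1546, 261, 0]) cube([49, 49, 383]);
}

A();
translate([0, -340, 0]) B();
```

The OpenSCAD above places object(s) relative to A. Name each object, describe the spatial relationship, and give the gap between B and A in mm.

A is a ladder. B is a bench. The bench is on the floor beside the ladder on its −y side. The gap between the bench and the ladder is 30 mm.

The bench's nearest face is 30 mm from the ladder's −y face.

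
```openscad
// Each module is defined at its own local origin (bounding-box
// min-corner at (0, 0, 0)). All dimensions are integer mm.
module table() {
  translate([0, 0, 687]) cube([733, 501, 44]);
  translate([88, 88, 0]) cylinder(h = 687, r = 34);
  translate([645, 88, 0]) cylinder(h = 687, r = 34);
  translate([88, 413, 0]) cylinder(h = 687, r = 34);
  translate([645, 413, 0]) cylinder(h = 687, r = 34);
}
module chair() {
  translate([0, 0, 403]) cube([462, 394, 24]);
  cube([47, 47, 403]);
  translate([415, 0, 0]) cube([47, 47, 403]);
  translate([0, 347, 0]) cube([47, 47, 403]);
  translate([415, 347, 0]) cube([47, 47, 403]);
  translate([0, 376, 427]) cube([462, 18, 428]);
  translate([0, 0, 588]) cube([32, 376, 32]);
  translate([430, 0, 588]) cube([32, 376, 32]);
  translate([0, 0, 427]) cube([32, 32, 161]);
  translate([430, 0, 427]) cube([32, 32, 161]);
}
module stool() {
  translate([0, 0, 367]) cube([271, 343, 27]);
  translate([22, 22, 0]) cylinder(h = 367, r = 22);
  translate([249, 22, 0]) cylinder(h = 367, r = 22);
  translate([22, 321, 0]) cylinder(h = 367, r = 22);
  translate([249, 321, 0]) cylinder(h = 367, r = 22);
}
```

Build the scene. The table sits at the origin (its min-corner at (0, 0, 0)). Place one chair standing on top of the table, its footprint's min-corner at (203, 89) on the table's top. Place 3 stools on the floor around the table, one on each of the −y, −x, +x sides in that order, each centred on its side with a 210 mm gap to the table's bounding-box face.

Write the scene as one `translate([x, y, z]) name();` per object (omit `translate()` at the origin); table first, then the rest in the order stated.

table();
translate([203, 89, 731]) chair();
translate([231, -553, 0]) stool();
translate([-481, 79, 0]) stool();
translate([943, 79, 0]) stool();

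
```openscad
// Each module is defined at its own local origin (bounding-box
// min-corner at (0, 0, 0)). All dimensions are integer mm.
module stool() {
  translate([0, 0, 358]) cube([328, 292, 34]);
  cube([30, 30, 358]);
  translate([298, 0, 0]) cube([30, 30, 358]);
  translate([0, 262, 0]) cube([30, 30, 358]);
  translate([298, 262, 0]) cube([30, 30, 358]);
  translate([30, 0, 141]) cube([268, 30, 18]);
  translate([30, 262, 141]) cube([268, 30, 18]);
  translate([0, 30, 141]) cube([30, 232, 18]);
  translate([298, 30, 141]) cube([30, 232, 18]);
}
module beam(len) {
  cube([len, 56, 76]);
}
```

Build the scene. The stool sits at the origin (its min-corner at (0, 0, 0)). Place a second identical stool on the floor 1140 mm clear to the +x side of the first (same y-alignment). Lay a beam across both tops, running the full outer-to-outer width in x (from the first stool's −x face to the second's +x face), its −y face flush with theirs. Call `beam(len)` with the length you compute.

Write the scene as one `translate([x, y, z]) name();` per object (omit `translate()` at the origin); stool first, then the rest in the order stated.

stool();
translate([1468, 0, 0]) stool();
translate([0, 0, 392]) beam(1796);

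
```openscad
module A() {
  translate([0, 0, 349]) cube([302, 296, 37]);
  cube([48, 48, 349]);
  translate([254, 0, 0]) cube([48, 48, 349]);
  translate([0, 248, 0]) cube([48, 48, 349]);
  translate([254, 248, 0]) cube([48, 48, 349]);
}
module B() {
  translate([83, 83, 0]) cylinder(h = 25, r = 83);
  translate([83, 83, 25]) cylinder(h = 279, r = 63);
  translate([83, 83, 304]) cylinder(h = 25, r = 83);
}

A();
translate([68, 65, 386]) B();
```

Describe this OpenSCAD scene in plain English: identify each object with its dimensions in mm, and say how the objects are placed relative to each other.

A is a simple wooden stool: a rectangular seat 302 mm (x) by 296 mm (y), 37 mm thick, top face at z = 386 mm, on four square legs, each 48×48 mm in cross-section. The legs rest on z = 0, each flush with a corner of the seat.

B is a spool: two coaxial disc flanges of radius 83 mm and thickness 25 mm, joined by a core cylinder of radius 63 mm and height 279 mm. The lower flange rests on z = 0 and the three cylinders share a vertical axis.

The spool is on top of the stool, centred.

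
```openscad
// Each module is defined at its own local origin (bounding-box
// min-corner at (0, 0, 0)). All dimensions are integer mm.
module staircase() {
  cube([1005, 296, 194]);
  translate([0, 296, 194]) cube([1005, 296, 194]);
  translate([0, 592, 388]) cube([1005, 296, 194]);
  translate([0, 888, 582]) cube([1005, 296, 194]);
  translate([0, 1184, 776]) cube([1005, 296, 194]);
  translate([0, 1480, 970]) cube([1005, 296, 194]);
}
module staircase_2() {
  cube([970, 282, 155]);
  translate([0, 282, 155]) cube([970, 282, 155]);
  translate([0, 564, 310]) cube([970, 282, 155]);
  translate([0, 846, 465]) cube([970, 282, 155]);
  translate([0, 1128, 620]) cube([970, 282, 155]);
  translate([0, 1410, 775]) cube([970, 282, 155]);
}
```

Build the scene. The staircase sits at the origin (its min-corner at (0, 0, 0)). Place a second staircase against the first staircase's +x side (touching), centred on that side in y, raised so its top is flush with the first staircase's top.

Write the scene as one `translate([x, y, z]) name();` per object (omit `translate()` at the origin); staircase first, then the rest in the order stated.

staircase();
translate([1005, 42, 234]) staircase_2();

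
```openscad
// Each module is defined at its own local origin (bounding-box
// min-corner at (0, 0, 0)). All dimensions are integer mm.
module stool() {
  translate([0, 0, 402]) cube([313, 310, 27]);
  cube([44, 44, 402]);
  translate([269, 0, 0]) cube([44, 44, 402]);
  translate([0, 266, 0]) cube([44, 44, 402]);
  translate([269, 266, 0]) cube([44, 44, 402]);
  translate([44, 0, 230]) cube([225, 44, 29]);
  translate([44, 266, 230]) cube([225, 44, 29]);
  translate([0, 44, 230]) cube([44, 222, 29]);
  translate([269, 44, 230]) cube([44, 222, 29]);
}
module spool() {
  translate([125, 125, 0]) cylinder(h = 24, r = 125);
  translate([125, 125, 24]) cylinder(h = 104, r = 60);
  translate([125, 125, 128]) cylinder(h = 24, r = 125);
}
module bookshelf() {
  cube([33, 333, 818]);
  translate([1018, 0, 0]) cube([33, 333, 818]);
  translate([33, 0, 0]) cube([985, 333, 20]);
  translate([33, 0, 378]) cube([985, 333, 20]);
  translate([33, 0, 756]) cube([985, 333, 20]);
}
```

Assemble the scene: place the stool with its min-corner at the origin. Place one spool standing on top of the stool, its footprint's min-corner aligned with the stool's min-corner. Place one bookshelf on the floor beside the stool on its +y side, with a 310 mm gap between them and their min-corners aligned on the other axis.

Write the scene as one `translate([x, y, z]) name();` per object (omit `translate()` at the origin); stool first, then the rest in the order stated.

stool();
translate([0, 0, 429]) spool();
translate([0, 620, 0]) bookshelf();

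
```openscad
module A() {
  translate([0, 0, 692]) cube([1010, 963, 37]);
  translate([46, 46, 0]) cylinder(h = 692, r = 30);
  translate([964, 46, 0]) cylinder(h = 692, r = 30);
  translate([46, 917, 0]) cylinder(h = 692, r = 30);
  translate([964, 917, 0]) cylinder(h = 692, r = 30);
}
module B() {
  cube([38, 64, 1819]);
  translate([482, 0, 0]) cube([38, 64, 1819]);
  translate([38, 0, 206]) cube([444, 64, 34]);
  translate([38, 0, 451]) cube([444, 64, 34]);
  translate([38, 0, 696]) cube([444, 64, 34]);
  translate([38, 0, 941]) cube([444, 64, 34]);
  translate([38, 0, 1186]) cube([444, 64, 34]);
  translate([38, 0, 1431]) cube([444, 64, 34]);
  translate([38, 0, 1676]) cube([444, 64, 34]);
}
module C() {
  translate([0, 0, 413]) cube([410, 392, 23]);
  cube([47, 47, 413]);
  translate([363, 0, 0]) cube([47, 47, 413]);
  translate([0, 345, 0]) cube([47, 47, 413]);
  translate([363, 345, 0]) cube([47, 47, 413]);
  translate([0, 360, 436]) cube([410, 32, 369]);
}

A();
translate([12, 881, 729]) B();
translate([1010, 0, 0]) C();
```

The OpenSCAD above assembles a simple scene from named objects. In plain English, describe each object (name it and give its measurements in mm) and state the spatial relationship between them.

A is a rectangular dining table. The top is 1010×963×37 mm with its upper surface at z = 729 mm. It stands on four round legs of 60 mm diameter, each leg's bounding box inset 16 mm from the nearest pair of top edges, running from the floor to the underside of the top.

B is a wooden ladder with two side rails of 38×64 mm section and 1819 mm height, set 520 mm apart overall. Between them run 7 rectangular rungs (64 mm deep, 34 mm thick), front faces flush with the rails' −y face. The bottom of the first rung is 206 mm above the floor and each subsequent rung is 245 mm higher than the one below.

C is a chair. The seat is a 410×392×23 mm slab with its top at z = 436 mm, on four 47×47 mm corner legs (flush with the seat edges, standing on z = 0). A flat backrest 32 mm thick, 369 mm tall, spans the full seat width and rises from the seat top along its +y edge, rear face flush with the rear of the seat.

The ladder is on top of the table. The chair is against the table's +x side, with their −y faces flush.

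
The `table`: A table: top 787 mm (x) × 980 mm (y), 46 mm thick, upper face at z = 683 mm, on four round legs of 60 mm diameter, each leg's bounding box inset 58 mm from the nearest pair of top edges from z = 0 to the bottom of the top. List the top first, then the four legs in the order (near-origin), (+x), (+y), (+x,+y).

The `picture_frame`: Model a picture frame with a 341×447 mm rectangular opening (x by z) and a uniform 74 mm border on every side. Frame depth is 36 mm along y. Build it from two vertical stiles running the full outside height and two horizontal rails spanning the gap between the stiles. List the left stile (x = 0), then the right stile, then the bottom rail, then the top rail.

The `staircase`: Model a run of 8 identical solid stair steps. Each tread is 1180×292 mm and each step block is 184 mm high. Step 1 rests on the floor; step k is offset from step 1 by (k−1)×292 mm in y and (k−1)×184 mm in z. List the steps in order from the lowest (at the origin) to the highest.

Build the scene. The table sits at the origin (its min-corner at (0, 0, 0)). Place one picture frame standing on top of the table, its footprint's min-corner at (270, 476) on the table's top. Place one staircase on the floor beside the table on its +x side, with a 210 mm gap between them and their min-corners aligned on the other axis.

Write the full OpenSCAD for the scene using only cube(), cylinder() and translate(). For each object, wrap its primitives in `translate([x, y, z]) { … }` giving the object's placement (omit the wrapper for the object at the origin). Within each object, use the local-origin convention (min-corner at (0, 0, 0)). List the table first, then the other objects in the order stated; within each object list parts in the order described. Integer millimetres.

translate([0, 0, 637]) cube([787, 980, 46]);
translate([88, 88, 0]) cylinder(h = 637, r = 30);
translate([699, 88, 0]) cylinder(h = 637, r = 30);
translate([88, 892, 0]) cylinder(h = 637, r = 30);
translate([699, 892, 0]) cylinder(h = 637, r = 30);
translate([270, 476, 683]) {
  cube([74, 36, 595]);
  translate([415, 0, 0]) cube([74, 36, 595]);
  translate([74, 0, 0]) cube([341, 36, 74]);
  translate([74, 0, 521]) cube([341, 36, 74]);
}
translate([997, 0, 0]) {
  cube([1180, 292, 184]);
  translate([0, 292, 184]) cube([1180, 292, 184]);
  translate([0, 584, 368]) cube([1180, 292, 184]);
  translate([0, 876, 552]) cube([1180, 292, 184]);
  translate([0, 1168, 736]) cube([1180, 292, 184]);
  translate([0, 1460, 920]) cube([1180, 292, 184]);
  translate([0, 1752, 1104]) cube([1180, 292, 184]);
  translate([0, 2044, 1288]) cube([1180, 292, 184]);
}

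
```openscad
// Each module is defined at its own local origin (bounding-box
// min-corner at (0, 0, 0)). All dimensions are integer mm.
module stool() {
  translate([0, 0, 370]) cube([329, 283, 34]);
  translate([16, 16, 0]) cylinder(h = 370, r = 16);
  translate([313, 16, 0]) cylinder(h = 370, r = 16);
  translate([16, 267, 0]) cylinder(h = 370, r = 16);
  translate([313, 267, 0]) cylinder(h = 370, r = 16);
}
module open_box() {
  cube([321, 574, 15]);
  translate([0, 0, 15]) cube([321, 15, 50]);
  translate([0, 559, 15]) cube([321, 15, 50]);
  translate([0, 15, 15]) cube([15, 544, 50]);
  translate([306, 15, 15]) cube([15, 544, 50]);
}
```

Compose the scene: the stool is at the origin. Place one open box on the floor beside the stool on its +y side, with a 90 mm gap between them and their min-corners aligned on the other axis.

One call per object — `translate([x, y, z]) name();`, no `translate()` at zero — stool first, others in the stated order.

stool();
translate([0, 373, 0]) open_box();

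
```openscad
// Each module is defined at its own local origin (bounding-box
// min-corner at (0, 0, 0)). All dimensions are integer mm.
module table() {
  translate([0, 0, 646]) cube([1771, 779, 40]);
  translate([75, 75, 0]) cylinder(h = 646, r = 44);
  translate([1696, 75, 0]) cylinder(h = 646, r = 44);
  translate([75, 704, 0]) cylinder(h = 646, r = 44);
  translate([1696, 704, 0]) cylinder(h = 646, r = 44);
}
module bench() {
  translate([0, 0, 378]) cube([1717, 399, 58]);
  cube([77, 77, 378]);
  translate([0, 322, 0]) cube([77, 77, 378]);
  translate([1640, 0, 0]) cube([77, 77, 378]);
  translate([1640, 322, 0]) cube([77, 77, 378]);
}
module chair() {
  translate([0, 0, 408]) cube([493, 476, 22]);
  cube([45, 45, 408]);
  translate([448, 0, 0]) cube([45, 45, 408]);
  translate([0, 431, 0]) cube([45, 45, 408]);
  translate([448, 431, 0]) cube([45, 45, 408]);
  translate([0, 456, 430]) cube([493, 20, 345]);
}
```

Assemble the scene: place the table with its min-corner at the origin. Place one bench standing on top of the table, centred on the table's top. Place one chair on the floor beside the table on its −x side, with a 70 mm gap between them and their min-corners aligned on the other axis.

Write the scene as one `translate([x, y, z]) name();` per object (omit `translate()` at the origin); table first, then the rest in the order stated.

table();
translate([27, 190, 686]) bench();
translate([-563, 0, 0]) chair();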